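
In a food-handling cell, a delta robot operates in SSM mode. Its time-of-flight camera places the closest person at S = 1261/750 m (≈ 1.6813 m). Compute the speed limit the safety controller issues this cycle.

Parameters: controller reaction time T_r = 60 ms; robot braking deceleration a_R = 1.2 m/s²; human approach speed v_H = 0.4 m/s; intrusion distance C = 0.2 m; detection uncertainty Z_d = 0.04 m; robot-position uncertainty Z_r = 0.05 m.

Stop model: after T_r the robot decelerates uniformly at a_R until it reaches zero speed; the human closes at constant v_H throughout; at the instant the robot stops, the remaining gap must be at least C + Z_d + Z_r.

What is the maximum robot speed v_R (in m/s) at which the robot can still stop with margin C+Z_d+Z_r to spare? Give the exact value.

quadratic (5/12)·v² + (59/150)·v + (-2051/1500) = 0
  disc = (59/150)² − 4·(5/12)·(-2051/1500) = 1521/625 ; √disc = 39/25
  v_R = (−(59/150) + 39/25) / (2·(5/12)) = 7/5 m/s
check:
stop time T_s = (7/5)/(6/5) = 1.1667 s
reaction-phase robot travel = 1.4000·0.0600 = 0.0840 m
robot under decel: 1.4000²/(2·1.2000) = 0.8167 m
person approaches 0.4000·(0.0600+1.1667) = 0.4907 m
C+Z_d+Z_r = 0.2000+0.0400+0.0500 = 0.2900 m
sum ≈ 0.0840+0.8167+0.4907+0.2900 ≈ 1.6813 m = S ✓

v_R_max = 7/5 m/s = 1.4000 m/s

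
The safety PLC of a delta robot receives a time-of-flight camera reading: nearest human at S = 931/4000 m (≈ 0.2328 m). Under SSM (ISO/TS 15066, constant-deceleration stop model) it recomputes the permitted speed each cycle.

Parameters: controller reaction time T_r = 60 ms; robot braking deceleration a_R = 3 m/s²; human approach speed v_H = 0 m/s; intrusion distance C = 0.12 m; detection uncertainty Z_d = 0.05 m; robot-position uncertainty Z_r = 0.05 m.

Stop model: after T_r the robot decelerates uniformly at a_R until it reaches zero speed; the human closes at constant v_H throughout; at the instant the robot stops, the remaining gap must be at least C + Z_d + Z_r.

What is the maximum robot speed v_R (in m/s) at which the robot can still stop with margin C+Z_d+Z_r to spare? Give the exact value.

collect terms ⇒ (1/6)·v_R² + (3/50)·v_R + (-51/4000) = 0
  disc = (3/50)² − 4·(1/6)·(-51/4000) = 121/10000 ; √disc = 11/100
  v_R = (−(3/50) + 11/100) / (2·(1/6)) = 3/20 m/s
check:
braking lasts T_s = (3/20)/3 = 0.0500 s
robot in T_r: 0.1500·0.0600 = 0.0090 m
robot covers 0.1500·0.0500 − ½·3.0000·0.0500² = 0.0037 m while stopping
person approaches 0.0000·(0.0600+0.0500) = 0.0000 m
margins: 0.1200+0.0500+0.0500 = 0.2200 m
sum ≈ 0.0090+0.0037+0.0000+0.2200 ≈ 0.2328 m = S ✓

v_R_max = 3/20 m/s = 0.1500 m/s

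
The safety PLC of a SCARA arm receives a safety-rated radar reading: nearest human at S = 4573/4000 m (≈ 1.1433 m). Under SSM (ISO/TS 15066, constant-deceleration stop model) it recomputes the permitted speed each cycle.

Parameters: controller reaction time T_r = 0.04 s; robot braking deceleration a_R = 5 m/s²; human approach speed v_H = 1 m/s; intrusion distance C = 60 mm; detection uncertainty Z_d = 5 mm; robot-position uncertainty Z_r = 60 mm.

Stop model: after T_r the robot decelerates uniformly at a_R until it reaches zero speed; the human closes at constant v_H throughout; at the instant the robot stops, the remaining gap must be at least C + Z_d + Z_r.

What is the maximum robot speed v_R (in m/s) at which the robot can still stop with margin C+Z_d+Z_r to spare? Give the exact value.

quadratic (1/10)·v² + (6/25)·v + (-3913/4000) = 0
  disc = (6/25)² − 4·(1/10)·(-3913/4000) = 4489/10000 ; √disc = 67/100
  v_R = (−(6/25) + 67/100) / (2·(1/10)) = 43/20 m/s
check:
braking lasts T_s = (43/20)/5 = 0.4300 s
robot in T_r: 2.1500·0.0400 = 0.0860 m
robot covers 2.1500·0.4300 − ½·5.0000·0.4300² = 0.4622 m while stopping
person approaches 1.0000·(0.0400+0.4300) = 0.4700 m
residual clearance needed = 0.0600+0.0050+0.0600 = 0.1250 m
sum ≈ 0.0860+0.4622+0.4700+0.1250 ≈ 1.1433 m = S ✓

v_R_max = 43/20 m/s = 2.1500 m/s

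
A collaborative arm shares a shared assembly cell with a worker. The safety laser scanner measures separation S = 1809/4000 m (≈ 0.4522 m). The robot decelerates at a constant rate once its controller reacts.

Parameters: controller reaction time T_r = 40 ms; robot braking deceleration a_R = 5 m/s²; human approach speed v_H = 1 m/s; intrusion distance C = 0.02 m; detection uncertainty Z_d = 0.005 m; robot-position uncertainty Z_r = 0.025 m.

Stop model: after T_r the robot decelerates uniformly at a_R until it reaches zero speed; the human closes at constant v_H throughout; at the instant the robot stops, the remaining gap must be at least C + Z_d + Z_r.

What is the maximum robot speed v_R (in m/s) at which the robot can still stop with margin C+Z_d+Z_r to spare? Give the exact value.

collect terms ⇒ (1/10)·v_R² + (6/25)·v_R + (-1449/4000) = 0
  disc = (6/25)² − 4·(1/10)·(-1449/4000) = 81/400 ; √disc = 9/20
  v_R = (−(6/25) + 9/20) / (2·(1/10)) = 21/20 m/s
check:
braking lasts T_s = (21/20)/5 = 0.2100 s
reaction-phase robot travel = 1.0500·0.0400 = 0.0420 m
braking distance = 1.0500²/(2·5.0000) = 0.1103 m
human over T_r+T_s: 1.0000·(0.0400+0.2100) = 0.2500 m
C+Z_d+Z_r = 0.0200+0.0050+0.0250 = 0.0500 m
sum ≈ 0.0420+0.1103+0.2500+0.0500 ≈ 0.4522 m = S ✓

v_R_max = 21/20 m/s = 1.0500 m/s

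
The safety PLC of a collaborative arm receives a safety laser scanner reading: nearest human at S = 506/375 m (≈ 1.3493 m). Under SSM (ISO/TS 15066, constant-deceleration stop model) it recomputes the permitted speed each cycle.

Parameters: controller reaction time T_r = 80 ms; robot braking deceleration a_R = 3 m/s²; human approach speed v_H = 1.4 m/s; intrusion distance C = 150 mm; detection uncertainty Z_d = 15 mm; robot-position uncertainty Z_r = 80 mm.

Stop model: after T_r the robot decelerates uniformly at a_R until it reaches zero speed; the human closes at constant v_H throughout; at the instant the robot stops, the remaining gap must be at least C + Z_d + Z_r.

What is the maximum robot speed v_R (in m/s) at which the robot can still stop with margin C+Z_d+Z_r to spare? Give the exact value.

v_R_max = 13/10 m/s = 1.3000 m/s

quadratic (1/6)·v² + (41/75)·v + (-2977/3000) = 0
  disc = (41/75)² − 4·(1/6)·(-2977/3000) = 2401/2500 ; √disc = 49/50
  v_R = (−(41/75) + 49/50) / (2·(1/6)) = 13/10 m/s
check:
T_s = v_R/a_R = (13/10)/3 = 0.4333 s
robot in T_r: 1.3000·0.0800 = 0.1040 m
robot covers 1.3000·0.4333 − ½·3.0000·0.4333² = 0.2817 m while stopping
human over T_r+T_s: 1.4000·(0.0800+0.4333) = 0.7187 m
residual clearance needed = 0.1500+0.0150+0.0800 = 0.2450 m
sum ≈ 0.1040+0.2817+0.7187+0.2450 ≈ 1.3493 m = S ✓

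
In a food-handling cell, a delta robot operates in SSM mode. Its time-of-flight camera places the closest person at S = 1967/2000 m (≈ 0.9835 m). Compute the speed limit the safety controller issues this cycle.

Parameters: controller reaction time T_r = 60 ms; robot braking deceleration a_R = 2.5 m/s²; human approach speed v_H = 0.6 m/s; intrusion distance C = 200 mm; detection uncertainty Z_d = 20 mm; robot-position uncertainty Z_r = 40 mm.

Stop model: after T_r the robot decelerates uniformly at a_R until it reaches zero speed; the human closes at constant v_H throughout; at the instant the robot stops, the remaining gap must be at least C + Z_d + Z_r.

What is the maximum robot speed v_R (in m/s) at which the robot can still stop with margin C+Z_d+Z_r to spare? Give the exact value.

at the boundary: (1/5)·v² + (3/10)·v + (-11/16) = 0
  disc = (3/10)² − 4·(1/5)·(-11/16) = 16/25 ; √disc = 4/5
  v_R = (−(3/10) + 4/5) / (2·(1/5)) = 5/4 m/s
check:
stop time T_s = (5/4)/(5/2) = 0.5000 s
robot covers v_R·T_r = 1.2500·0.0600 = 0.0750 m before braking
robot covers 1.2500·0.5000 − ½·2.5000·0.5000² = 0.3125 m while stopping
human closes 0.6000·0.5600 = 0.3360 m
C+Z_d+Z_r = 0.2000+0.0200+0.0400 = 0.2600 m
sum ≈ 0.0750+0.3125+0.3360+0.2600 ≈ 0.9835 m = S ✓

v_R_max = 5/4 m/s = 1.2500 m/s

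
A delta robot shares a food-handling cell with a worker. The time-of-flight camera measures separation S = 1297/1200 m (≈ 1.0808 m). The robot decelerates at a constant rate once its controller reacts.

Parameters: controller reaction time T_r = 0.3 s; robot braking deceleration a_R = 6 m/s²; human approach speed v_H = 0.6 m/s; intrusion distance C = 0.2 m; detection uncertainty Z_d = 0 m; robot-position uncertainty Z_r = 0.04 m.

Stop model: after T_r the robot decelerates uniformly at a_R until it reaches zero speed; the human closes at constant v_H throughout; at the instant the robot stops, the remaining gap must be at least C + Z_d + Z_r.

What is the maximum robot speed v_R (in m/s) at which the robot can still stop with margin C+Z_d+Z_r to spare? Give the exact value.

collect terms ⇒ (1/12)·v_R² + (2/5)·v_R + (-793/1200) = 0
  disc = (2/5)² − 4·(1/12)·(-793/1200) = 1369/3600 ; √disc = 37/60
  v_R = (−(2/5) + 37/60) / (2·(1/12)) = 13/10 m/s
check:
stop time T_s = (13/10)/6 = 0.2167 s
reaction-phase robot travel = 1.3000·0.3000 = 0.3900 m
robot under decel: 1.3000²/(2·6.0000) = 0.1408 m
human closes 0.6000·0.5167 = 0.3100 m
residual clearance needed = 0.2000+0.0000+0.0400 = 0.2400 m
sum ≈ 0.3900+0.1408+0.3100+0.2400 ≈ 1.0808 m = S ✓

v_R_max = 13/10 m/s = 1.3000 m/s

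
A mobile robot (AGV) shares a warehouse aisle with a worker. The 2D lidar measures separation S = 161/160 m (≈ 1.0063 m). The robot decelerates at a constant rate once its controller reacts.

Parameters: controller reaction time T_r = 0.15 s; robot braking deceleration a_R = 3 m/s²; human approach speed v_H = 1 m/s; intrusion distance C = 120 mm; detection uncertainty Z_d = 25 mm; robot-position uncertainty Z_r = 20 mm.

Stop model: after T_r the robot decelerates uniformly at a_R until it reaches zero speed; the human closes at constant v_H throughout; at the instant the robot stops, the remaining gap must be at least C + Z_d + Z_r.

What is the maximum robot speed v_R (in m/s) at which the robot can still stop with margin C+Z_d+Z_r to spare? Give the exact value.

v_R_max = 21/20 m/s = 1.0500 m/s

quadratic (1/6)·v² + (29/60)·v + (-553/800) = 0
  disc = (29/60)² − 4·(1/6)·(-553/800) = 25/36 ; √disc = 5/6
  v_R = (−(29/60) + 5/6) / (2·(1/6)) = 21/20 m/s
check:
T_s = v_R/a_R = (21/20)/3 = 0.3500 s
robot covers v_R·T_r = 1.0500·0.1500 = 0.1575 m before braking
braking distance = 1.0500²/(2·3.0000) = 0.1837 m
human over T_r+T_s: 1.0000·(0.1500+0.3500) = 0.5000 m
C+Z_d+Z_r = 0.1200+0.0250+0.0200 = 0.1650 m
sum ≈ 0.1575+0.1837+0.5000+0.1650 ≈ 1.0063 m = S ✓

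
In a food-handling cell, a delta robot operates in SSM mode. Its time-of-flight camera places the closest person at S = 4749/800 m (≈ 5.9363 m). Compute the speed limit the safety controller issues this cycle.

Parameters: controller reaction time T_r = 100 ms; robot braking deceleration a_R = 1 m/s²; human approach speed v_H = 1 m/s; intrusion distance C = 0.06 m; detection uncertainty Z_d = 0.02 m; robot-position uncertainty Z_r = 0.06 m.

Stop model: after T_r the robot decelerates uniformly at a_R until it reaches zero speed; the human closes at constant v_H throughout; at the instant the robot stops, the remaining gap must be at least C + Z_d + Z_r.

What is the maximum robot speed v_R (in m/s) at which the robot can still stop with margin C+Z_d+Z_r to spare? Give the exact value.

v_R_max = 49/20 m/s = 2.4500 m/s

collect terms ⇒ (1/2)·v_R² + (11/10)·v_R + (-4557/800) = 0
  disc = (11/10)² − 4·(1/2)·(-4557/800) = 5041/400 ; √disc = 71/20
  v_R = (−(11/10) + 71/20) / (2·(1/2)) = 49/20 m/s
check:
braking lasts T_s = (49/20)/1 = 2.4500 s
reaction-phase robot travel = 2.4500·0.1000 = 0.2450 m
robot covers 2.4500·2.4500 − ½·1.0000·2.4500² = 3.0013 m while stopping
human closes 1.0000·2.5500 = 2.5500 m
C+Z_d+Z_r = 0.0600+0.0200+0.0600 = 0.1400 m
sum ≈ 0.2450+3.0013+2.5500+0.1400 ≈ 5.9363 m = S ✓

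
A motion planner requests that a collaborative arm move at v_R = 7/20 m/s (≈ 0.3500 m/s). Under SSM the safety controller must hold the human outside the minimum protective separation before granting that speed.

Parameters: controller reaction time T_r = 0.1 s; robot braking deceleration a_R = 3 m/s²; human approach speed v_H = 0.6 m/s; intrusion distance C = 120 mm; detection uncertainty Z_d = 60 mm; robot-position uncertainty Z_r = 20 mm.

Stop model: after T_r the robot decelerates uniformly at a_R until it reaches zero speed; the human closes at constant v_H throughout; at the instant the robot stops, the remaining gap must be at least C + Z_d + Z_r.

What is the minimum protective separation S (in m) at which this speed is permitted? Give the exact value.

S_min = 37/96 m = 0.3854 m

T_s = v_R/a_R = (7/20)/3 = 0.1167 s
robot covers v_R·T_r = 0.3500·0.1000 = 0.0350 m before braking
robot under decel: 0.3500²/(2·3.0000) = 0.0204 m
human over T_r+T_s: 0.6000·(0.1000+0.1167) = 0.1300 m
residual clearance needed = 0.1200+0.0600+0.0200 = 0.2000 m
S_min ≈ 0.0350+0.0204+0.1300+0.2000  ⇒  S_min = 37/96 m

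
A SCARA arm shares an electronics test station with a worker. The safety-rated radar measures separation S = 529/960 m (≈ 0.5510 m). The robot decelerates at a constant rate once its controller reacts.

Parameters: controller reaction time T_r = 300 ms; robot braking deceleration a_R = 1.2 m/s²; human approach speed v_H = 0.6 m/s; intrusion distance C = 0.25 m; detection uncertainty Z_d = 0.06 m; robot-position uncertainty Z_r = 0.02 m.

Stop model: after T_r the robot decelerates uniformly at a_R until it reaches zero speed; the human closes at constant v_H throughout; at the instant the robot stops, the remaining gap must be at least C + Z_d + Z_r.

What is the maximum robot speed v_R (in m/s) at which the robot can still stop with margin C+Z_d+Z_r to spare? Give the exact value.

quadratic (5/12)·v² + (4/5)·v + (-197/4800) = 0
  disc = (4/5)² − 4·(5/12)·(-197/4800) = 10201/14400 ; √disc = 101/120
  v_R = (−(4/5) + 101/120) / (2·(5/12)) = 1/20 m/s
check:
T_s = v_R/a_R = (1/20)/(6/5) = 0.0417 s
robot covers v_R·T_r = 0.0500·0.3000 = 0.0150 m before braking
robot covers 0.0500·0.0417 − ½·1.2000·0.0417² = 0.0010 m while stopping
human closes 0.6000·0.3417 = 0.2050 m
C+Z_d+Z_r = 0.2500+0.0600+0.0200 = 0.3300 m
sum ≈ 0.0150+0.0010+0.2050+0.3300 ≈ 0.5510 m = S ✓

v_R_max = 1/20 m/s = 0.0500 m/s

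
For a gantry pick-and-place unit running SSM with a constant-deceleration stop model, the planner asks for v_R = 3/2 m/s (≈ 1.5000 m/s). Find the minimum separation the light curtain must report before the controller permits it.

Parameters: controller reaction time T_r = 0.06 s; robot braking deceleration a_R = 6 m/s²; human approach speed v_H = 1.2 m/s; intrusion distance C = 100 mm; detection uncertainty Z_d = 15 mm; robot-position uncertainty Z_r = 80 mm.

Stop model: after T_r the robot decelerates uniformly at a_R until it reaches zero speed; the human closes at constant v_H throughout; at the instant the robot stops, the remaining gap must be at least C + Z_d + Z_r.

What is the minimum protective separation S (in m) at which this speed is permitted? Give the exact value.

braking lasts T_s = (3/2)/6 = 0.2500 s
reaction-phase robot travel = 1.5000·0.0600 = 0.0900 m
robot covers 1.5000·0.2500 − ½·6.0000·0.2500² = 0.1875 m while stopping
person approaches 1.2000·(0.0600+0.2500) = 0.3720 m
residual clearance needed = 0.1000+0.0150+0.0800 = 0.1950 m
S_min ≈ 0.0900+0.1875+0.3720+0.1950  ⇒  S_min = 1689/2000 m

S_min = 1689/2000 m = 0.8445 m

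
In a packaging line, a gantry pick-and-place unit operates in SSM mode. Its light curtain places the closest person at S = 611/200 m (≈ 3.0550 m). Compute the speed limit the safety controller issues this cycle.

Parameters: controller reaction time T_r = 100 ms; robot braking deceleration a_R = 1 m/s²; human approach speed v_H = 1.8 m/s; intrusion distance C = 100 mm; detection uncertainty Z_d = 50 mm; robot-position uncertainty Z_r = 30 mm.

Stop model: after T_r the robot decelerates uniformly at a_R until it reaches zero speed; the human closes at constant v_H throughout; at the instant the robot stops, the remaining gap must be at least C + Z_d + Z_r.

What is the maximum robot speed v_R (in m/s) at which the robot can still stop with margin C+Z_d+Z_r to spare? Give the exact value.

v_R_max = 11/10 m/s = 1.1000 m/s

at the boundary: (1/2)·v² + (19/10)·v + (-539/200) = 0
  disc = (19/10)² − 4·(1/2)·(-539/200) = 9 ; √disc = 3
  v_R = (−(19/10) + 3) / (2·(1/2)) = 11/10 m/s
check:
braking lasts T_s = (11/10)/1 = 1.1000 s
robot covers v_R·T_r = 1.1000·0.1000 = 0.1100 m before braking
robot under decel: 1.1000²/(2·1.0000) = 0.6050 m
human over T_r+T_s: 1.8000·(0.1000+1.1000) = 2.1600 m
C+Z_d+Z_r = 0.1000+0.0500+0.0300 = 0.1800 m
sum ≈ 0.1100+0.6050+2.1600+0.1800 ≈ 3.0550 m = S ✓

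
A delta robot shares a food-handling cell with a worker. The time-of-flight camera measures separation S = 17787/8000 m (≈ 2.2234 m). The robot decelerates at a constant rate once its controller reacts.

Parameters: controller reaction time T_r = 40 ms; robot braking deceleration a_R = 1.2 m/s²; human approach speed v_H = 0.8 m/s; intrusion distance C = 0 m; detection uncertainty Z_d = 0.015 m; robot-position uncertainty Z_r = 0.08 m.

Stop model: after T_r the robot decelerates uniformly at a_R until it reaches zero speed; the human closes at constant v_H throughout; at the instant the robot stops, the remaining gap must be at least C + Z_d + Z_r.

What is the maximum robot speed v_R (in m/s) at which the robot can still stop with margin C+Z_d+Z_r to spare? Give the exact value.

v_R_max = 31/20 m/s = 1.5500 m/s

quadratic (5/12)·v² + (53/75)·v + (-16771/8000) = 0
  disc = (53/75)² − 4·(5/12)·(-16771/8000) = 1437601/360000 ; √disc = 1199/600
  v_R = (−(53/75) + 1199/600) / (2·(5/12)) = 31/20 m/s
check:
T_s = v_R/a_R = (31/20)/(6/5) = 1.2917 s
robot in T_r: 1.5500·0.0400 = 0.0620 m
robot covers 1.5500·1.2917 − ½·1.2000·1.2917² = 1.0010 m while stopping
human over T_r+T_s: 0.8000·(0.0400+1.2917) = 1.0653 m
margins: 0.0000+0.0150+0.0800 = 0.0950 m
sum ≈ 0.0620+1.0010+1.0653+0.0950 ≈ 2.2234 m = S ✓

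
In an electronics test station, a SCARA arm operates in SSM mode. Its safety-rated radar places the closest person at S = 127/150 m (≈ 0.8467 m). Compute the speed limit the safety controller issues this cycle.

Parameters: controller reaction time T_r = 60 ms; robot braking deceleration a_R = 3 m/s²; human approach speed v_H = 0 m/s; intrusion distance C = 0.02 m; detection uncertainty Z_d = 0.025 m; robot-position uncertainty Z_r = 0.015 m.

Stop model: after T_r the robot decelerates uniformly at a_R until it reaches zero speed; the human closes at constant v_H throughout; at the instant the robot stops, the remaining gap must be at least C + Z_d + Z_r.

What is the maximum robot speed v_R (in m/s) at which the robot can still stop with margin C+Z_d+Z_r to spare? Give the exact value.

at the boundary: (1/6)·v² + (3/50)·v + (-59/75) = 0
  disc = (3/50)² − 4·(1/6)·(-59/75) = 11881/22500 ; √disc = 109/150
  v_R = (−(3/50) + 109/150) / (2·(1/6)) = 2 m/s
check:
stop time T_s = 2/3 = 0.6667 s
robot covers v_R·T_r = 2.0000·0.0600 = 0.1200 m before braking
robot covers 2.0000·0.6667 − ½·3.0000·0.6667² = 0.6667 m while stopping
human over T_r+T_s: 0.0000·(0.0600+0.6667) = 0.0000 m
residual clearance needed = 0.0200+0.0250+0.0150 = 0.0600 m
sum ≈ 0.1200+0.6667+0.0000+0.0600 ≈ 0.8467 m = S ✓

v_R_max = 2 m/s = 2.0000 m/s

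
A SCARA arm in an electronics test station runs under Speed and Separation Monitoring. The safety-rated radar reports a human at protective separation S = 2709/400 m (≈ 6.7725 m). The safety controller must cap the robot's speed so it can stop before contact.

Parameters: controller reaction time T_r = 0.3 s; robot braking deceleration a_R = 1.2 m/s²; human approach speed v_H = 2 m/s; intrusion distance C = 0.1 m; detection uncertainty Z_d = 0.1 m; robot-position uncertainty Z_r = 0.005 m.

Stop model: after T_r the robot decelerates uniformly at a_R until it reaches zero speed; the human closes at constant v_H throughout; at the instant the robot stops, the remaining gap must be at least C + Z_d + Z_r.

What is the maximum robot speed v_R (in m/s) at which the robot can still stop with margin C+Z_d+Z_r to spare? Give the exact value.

v_R_max = 21/10 m/s = 2.1000 m/s

at the boundary: (5/12)·v² + (59/30)·v + (-2387/400) = 0
  disc = (59/30)² − 4·(5/12)·(-2387/400) = 49729/3600 ; √disc = 223/60
  v_R = (−(59/30) + 223/60) / (2·(5/12)) = 21/10 m/s
check:
braking lasts T_s = (21/10)/(6/5) = 1.7500 s
robot covers v_R·T_r = 2.1000·0.3000 = 0.6300 m before braking
braking distance = 2.1000²/(2·1.2000) = 1.8375 m
human closes 2.0000·2.0500 = 4.1000 m
residual clearance needed = 0.1000+0.1000+0.0050 = 0.2050 m
sum ≈ 0.6300+1.8375+4.1000+0.2050 ≈ 6.7725 m = S ✓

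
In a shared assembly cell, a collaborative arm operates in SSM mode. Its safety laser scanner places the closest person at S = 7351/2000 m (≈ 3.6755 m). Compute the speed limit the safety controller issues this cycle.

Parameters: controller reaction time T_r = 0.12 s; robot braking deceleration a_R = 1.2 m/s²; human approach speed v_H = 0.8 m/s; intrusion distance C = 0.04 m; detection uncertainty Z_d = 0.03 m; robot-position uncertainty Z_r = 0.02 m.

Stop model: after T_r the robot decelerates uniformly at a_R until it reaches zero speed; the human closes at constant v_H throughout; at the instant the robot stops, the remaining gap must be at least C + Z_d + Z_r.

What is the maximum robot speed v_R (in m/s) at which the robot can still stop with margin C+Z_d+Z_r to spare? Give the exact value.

quadratic (5/12)·v² + (59/75)·v + (-6979/2000) = 0
  disc = (59/75)² − 4·(5/12)·(-6979/2000) = 579121/90000 ; √disc = 761/300
  v_R = (−(59/75) + 761/300) / (2·(5/12)) = 21/10 m/s
check:
braking lasts T_s = (21/10)/(6/5) = 1.7500 s
robot in T_r: 2.1000·0.1200 = 0.2520 m
robot under decel: 2.1000²/(2·1.2000) = 1.8375 m
human over T_r+T_s: 0.8000·(0.1200+1.7500) = 1.4960 m
margins: 0.0400+0.0300+0.0200 = 0.0900 m
sum ≈ 0.2520+1.8375+1.4960+0.0900 ≈ 3.6755 m = S ✓

v_R_max = 21/10 m/s = 2.1000 m/s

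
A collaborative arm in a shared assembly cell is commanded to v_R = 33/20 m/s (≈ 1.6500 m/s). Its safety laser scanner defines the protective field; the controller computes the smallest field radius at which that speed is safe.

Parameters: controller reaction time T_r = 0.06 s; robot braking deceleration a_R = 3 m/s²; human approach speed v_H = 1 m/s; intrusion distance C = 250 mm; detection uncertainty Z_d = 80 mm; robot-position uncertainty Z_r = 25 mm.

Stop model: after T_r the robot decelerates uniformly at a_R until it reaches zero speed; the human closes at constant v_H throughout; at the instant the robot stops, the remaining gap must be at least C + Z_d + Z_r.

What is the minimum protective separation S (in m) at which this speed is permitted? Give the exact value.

S_min = 6071/4000 m = 1.5177 m

stop time T_s = (33/20)/3 = 0.5500 s
reaction-phase robot travel = 1.6500·0.0600 = 0.0990 m
robot under decel: 1.6500²/(2·3.0000) = 0.4537 m
human over T_r+T_s: 1.0000·(0.0600+0.5500) = 0.6100 m
C+Z_d+Z_r = 0.2500+0.0800+0.0250 = 0.3550 m
S_min ≈ 0.0990+0.4537+0.6100+0.3550  ⇒  S_min = 6071/4000 m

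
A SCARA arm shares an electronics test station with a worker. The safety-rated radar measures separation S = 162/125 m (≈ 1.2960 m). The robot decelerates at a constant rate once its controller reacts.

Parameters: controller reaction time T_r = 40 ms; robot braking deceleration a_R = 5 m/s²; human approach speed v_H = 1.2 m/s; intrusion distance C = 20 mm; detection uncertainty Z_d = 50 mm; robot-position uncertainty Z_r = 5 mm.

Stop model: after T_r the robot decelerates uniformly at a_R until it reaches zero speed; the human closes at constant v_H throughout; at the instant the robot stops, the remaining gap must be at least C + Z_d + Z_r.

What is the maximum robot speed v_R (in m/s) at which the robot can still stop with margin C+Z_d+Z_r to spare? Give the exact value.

quadratic (1/10)·v² + (7/25)·v + (-1173/1000) = 0
  disc = (7/25)² − 4·(1/10)·(-1173/1000) = 1369/2500 ; √disc = 37/50
  v_R = (−(7/25) + 37/50) / (2·(1/10)) = 23/10 m/s
check:
stop time T_s = (23/10)/5 = 0.4600 s
robot covers v_R·T_r = 2.3000·0.0400 = 0.0920 m before braking
robot covers 2.3000·0.4600 − ½·5.0000·0.4600² = 0.5290 m while stopping
human closes 1.2000·0.5000 = 0.6000 m
margins: 0.0200+0.0500+0.0050 = 0.0750 m
sum ≈ 0.0920+0.5290+0.6000+0.0750 ≈ 1.2960 m = S ✓

v_R_max = 23/10 m/s = 2.3000 m/s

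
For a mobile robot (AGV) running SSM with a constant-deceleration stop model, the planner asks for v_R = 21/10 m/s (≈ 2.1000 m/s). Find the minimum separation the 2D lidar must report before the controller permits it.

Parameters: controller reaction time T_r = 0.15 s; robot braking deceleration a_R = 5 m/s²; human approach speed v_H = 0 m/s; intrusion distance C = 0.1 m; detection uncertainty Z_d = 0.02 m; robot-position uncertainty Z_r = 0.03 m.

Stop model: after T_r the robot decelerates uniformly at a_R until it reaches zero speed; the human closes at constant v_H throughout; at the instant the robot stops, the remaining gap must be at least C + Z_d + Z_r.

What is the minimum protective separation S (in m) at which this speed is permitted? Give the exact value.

T_s = v_R/a_R = (21/10)/5 = 0.4200 s
robot in T_r: 2.1000·0.1500 = 0.3150 m
robot covers 2.1000·0.4200 − ½·5.0000·0.4200² = 0.4410 m while stopping
person approaches 0.0000·(0.1500+0.4200) = 0.0000 m
margins: 0.1000+0.0200+0.0300 = 0.1500 m
S_min ≈ 0.3150+0.4410+0.0000+0.1500  ⇒  S_min = 453/500 m

S_min = 453/500 m = 0.9060 m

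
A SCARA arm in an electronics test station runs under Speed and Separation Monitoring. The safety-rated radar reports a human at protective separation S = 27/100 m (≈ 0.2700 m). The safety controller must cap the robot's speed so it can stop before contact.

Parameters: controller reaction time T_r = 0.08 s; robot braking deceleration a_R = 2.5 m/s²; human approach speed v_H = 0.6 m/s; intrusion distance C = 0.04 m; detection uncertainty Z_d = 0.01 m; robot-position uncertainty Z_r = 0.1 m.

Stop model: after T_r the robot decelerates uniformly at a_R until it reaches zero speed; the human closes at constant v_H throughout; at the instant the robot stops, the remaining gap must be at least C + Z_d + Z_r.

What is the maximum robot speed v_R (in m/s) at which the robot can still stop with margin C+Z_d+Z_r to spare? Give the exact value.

quadratic (1/5)·v² + (8/25)·v + (-9/125) = 0
  disc = (8/25)² − 4·(1/5)·(-9/125) = 4/25 ; √disc = 2/5
  v_R = (−(8/25) + 2/5) / (2·(1/5)) = 1/5 m/s
check:
T_s = v_R/a_R = (1/5)/(5/2) = 0.0800 s
reaction-phase robot travel = 0.2000·0.0800 = 0.0160 m
braking distance = 0.2000²/(2·2.5000) = 0.0080 m
human closes 0.6000·0.1600 = 0.0960 m
margins: 0.0400+0.0100+0.1000 = 0.1500 m
sum ≈ 0.0160+0.0080+0.0960+0.1500 ≈ 0.2700 m = S ✓

v_R_max = 1/5 m/s = 0.2000 m/s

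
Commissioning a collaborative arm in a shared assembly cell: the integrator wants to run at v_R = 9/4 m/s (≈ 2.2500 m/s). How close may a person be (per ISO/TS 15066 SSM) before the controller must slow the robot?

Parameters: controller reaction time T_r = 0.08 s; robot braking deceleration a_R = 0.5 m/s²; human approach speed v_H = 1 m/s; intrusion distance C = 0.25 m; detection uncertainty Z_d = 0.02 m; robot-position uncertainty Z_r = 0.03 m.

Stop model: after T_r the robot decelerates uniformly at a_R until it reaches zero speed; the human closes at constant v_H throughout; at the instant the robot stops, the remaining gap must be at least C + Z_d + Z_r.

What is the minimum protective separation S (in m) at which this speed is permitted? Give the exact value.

stop time T_s = (9/4)/(1/2) = 4.5000 s
robot covers v_R·T_r = 2.2500·0.0800 = 0.1800 m before braking
robot covers 2.2500·4.5000 − ½·0.5000·4.5000² = 5.0625 m while stopping
human closes 1.0000·4.5800 = 4.5800 m
C+Z_d+Z_r = 0.2500+0.0200+0.0300 = 0.3000 m
S_min ≈ 0.1800+5.0625+4.5800+0.3000  ⇒  S_min = 4049/400 m

S_min = 4049/400 m = 10.1225 m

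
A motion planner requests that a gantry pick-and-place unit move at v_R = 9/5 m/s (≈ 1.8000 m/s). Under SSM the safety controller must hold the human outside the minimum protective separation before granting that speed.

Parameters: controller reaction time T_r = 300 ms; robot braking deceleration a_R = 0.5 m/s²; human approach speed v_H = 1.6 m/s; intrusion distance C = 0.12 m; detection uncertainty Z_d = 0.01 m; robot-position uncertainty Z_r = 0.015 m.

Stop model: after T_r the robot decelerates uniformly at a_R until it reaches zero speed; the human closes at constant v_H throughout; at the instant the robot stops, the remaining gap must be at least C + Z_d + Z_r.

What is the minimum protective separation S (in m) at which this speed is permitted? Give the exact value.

stop time T_s = (9/5)/(1/2) = 3.6000 s
robot in T_r: 1.8000·0.3000 = 0.5400 m
braking distance = 1.8000²/(2·0.5000) = 3.2400 m
person approaches 1.6000·(0.3000+3.6000) = 6.2400 m
margins: 0.1200+0.0100+0.0150 = 0.1450 m
S_min ≈ 0.5400+3.2400+6.2400+0.1450  ⇒  S_min = 2033/200 m

S_min = 2033/200 m = 10.1650 m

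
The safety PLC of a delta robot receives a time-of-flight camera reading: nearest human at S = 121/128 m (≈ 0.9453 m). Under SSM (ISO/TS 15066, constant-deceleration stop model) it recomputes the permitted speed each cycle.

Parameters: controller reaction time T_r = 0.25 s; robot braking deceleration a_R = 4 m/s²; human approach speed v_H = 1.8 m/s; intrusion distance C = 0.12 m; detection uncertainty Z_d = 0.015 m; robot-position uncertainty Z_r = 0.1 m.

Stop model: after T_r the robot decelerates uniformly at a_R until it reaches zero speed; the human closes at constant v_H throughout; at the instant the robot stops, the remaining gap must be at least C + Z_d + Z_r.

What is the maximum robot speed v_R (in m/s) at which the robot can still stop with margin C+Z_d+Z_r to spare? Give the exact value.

quadratic (1/8)·v² + (7/10)·v + (-833/3200) = 0
  disc = (7/10)² − 4·(1/8)·(-833/3200) = 3969/6400 ; √disc = 63/80
  v_R = (−(7/10) + 63/80) / (2·(1/8)) = 7/20 m/s
check:
stop time T_s = (7/20)/4 = 0.0875 s
robot in T_r: 0.3500·0.2500 = 0.0875 m
robot under decel: 0.3500²/(2·4.0000) = 0.0153 m
person approaches 1.8000·(0.2500+0.0875) = 0.6075 m
margins: 0.1200+0.0150+0.1000 = 0.2350 m
sum ≈ 0.0875+0.0153+0.6075+0.2350 ≈ 0.9453 m = S ✓

v_R_max = 7/20 m/s = 0.3500 m/s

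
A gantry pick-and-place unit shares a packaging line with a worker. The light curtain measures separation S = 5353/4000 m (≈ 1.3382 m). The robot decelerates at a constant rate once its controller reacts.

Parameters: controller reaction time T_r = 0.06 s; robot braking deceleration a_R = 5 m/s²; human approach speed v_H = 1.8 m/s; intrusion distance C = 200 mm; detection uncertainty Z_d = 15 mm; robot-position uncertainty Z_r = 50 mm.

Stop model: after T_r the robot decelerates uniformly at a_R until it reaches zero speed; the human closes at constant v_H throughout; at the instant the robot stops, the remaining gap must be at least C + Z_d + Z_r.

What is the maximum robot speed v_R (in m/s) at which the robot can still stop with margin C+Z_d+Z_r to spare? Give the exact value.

quadratic (1/10)·v² + (21/50)·v + (-3861/4000) = 0
  disc = (21/50)² − 4·(1/10)·(-3861/4000) = 9/16 ; √disc = 3/4
  v_R = (−(21/50) + 3/4) / (2·(1/10)) = 33/20 m/s
check:
T_s = v_R/a_R = (33/20)/5 = 0.3300 s
reaction-phase robot travel = 1.6500·0.0600 = 0.0990 m
robot under decel: 1.6500²/(2·5.0000) = 0.2722 m
human closes 1.8000·0.3900 = 0.7020 m
margins: 0.2000+0.0150+0.0500 = 0.2650 m
sum ≈ 0.0990+0.2722+0.7020+0.2650 ≈ 1.3382 m = S ✓

v_R_max = 33/20 m/s = 1.6500 m/s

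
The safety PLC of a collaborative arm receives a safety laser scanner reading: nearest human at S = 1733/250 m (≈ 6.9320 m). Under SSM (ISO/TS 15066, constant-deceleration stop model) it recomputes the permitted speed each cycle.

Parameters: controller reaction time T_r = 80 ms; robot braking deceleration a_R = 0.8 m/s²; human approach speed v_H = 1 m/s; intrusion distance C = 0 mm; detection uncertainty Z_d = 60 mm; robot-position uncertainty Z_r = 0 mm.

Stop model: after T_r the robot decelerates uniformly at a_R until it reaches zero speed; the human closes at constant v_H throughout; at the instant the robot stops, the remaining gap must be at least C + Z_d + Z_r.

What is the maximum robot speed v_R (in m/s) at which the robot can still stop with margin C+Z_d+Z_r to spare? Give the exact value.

v_R_max = 12/5 m/s = 2.4000 m/s

at the boundary: (5/8)·v² + (133/100)·v + (-849/125) = 0
  disc = (133/100)² − 4·(5/8)·(-849/125) = 187489/10000 ; √disc = 433/100
  v_R = (−(133/100) + 433/100) / (2·(5/8)) = 12/5 m/s
check:
stop time T_s = (12/5)/(4/5) = 3.0000 s
robot in T_r: 2.4000·0.0800 = 0.1920 m
robot under decel: 2.4000²/(2·0.8000) = 3.6000 m
human closes 1.0000·3.0800 = 3.0800 m
C+Z_d+Z_r = 0.0000+0.0600+0.0000 = 0.0600 m
sum ≈ 0.1920+3.6000+3.0800+0.0600 ≈ 6.9320 m = S ✓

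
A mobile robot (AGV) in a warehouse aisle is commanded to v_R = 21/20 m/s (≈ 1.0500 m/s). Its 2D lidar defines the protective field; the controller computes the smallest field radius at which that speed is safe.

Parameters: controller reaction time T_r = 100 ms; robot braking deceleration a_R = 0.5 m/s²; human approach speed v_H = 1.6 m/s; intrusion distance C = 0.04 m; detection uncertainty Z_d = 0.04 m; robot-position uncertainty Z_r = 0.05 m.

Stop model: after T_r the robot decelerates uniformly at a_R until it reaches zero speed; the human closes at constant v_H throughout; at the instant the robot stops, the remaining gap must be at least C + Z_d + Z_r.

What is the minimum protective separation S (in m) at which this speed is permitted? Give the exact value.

S_min = 1943/400 m = 4.8575 m

braking lasts T_s = (21/20)/(1/2) = 2.1000 s
reaction-phase robot travel = 1.0500·0.1000 = 0.1050 m
robot covers 1.0500·2.1000 − ½·0.5000·2.1000² = 1.1025 m while stopping
human closes 1.6000·2.2000 = 3.5200 m
residual clearance needed = 0.0400+0.0400+0.0500 = 0.1300 m
S_min ≈ 0.1050+1.1025+3.5200+0.1300  ⇒  S_min = 1943/400 m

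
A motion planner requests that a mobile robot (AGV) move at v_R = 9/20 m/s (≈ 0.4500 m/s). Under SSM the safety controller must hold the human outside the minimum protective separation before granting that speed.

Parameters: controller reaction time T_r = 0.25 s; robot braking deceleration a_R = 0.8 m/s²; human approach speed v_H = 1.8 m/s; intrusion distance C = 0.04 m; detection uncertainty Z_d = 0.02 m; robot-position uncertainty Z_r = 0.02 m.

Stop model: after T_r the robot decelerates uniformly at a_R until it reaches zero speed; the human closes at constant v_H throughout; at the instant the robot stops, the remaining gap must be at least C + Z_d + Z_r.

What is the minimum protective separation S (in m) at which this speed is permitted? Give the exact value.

stop time T_s = (9/20)/(4/5) = 0.5625 s
robot in T_r: 0.4500·0.2500 = 0.1125 m
robot covers 0.4500·0.5625 − ½·0.8000·0.5625² = 0.1266 m while stopping
human over T_r+T_s: 1.8000·(0.2500+0.5625) = 1.4625 m
margins: 0.0400+0.0200+0.0200 = 0.0800 m
S_min ≈ 0.1125+0.1266+1.4625+0.0800  ⇒  S_min = 5701/3200 m

S_min = 5701/3200 m = 1.7816 m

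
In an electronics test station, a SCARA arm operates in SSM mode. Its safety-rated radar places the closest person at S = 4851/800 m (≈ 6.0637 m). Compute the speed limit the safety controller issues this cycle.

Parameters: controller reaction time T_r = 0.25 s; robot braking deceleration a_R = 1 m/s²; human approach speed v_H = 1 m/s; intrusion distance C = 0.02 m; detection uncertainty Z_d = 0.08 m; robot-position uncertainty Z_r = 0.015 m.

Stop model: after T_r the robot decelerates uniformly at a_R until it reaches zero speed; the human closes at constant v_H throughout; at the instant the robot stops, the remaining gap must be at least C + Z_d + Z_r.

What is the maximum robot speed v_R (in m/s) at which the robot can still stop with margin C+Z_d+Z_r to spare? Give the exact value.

collect terms ⇒ (1/2)·v_R² + (5/4)·v_R + (-4559/800) = 0
  disc = (5/4)² − 4·(1/2)·(-4559/800) = 324/25 ; √disc = 18/5
  v_R = (−(5/4) + 18/5) / (2·(1/2)) = 47/20 m/s
check:
braking lasts T_s = (47/20)/1 = 2.3500 s
reaction-phase robot travel = 2.3500·0.2500 = 0.5875 m
robot covers 2.3500·2.3500 − ½·1.0000·2.3500² = 2.7612 m while stopping
human closes 1.0000·2.6000 = 2.6000 m
C+Z_d+Z_r = 0.0200+0.0800+0.0150 = 0.1150 m
sum ≈ 0.5875+2.7612+2.6000+0.1150 ≈ 6.0637 m = S ✓

v_R_max = 47/20 m/s = 2.3500 m/s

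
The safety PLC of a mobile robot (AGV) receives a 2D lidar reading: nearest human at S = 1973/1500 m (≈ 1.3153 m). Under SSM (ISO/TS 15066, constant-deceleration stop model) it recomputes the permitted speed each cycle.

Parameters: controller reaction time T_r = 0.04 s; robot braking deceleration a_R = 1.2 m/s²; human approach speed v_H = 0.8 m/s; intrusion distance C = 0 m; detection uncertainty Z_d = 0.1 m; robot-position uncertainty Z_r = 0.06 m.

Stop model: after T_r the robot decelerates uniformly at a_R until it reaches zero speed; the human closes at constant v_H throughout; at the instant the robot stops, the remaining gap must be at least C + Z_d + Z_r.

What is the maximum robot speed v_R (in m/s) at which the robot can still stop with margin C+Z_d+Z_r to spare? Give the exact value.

v_R_max = 1 m/s = 1.0000 m/s

collect terms ⇒ (5/12)·v_R² + (53/75)·v_R + (-337/300) = 0
  disc = (53/75)² − 4·(5/12)·(-337/300) = 5929/2500 ; √disc = 77/50
  v_R = (−(53/75) + 77/50) / (2·(5/12)) = 1 m/s
check:
stop time T_s = 1/(6/5) = 0.8333 s
robot covers v_R·T_r = 1.0000·0.0400 = 0.0400 m before braking
robot under decel: 1.0000²/(2·1.2000) = 0.4167 m
human closes 0.8000·0.8733 = 0.6987 m
residual clearance needed = 0.0000+0.1000+0.0600 = 0.1600 m
sum ≈ 0.0400+0.4167+0.6987+0.1600 ≈ 1.3153 m = S ✓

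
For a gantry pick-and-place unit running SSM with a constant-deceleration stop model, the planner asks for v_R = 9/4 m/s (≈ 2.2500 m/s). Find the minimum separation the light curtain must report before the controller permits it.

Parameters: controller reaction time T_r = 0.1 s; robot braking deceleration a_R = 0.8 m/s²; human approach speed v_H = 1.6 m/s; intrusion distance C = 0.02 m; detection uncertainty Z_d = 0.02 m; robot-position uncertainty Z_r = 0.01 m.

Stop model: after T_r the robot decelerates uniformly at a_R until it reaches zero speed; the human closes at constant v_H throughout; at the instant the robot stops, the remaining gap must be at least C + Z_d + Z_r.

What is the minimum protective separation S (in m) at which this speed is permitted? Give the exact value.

S_min = 25917/3200 m = 8.0991 m

braking lasts T_s = (9/4)/(4/5) = 2.8125 s
robot covers v_R·T_r = 2.2500·0.1000 = 0.2250 m before braking
robot covers 2.2500·2.8125 − ½·0.8000·2.8125² = 3.1641 m while stopping
human closes 1.6000·2.9125 = 4.6600 m
margins: 0.0200+0.0200+0.0100 = 0.0500 m
S_min ≈ 0.2250+3.1641+4.6600+0.0500  ⇒  S_min = 25917/3200 m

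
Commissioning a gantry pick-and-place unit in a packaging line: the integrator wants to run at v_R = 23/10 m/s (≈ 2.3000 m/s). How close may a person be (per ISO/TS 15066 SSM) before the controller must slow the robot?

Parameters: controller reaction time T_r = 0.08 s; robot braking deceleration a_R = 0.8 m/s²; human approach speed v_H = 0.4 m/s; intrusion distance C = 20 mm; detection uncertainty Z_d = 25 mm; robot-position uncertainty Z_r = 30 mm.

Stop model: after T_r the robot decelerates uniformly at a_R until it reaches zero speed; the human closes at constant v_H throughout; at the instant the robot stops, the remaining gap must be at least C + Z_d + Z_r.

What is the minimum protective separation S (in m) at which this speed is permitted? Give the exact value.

braking lasts T_s = (23/10)/(4/5) = 2.8750 s
reaction-phase robot travel = 2.3000·0.0800 = 0.1840 m
braking distance = 2.3000²/(2·0.8000) = 3.3062 m
human over T_r+T_s: 0.4000·(0.0800+2.8750) = 1.1820 m
C+Z_d+Z_r = 0.0200+0.0250+0.0300 = 0.0750 m
S_min ≈ 0.1840+3.3062+1.1820+0.0750  ⇒  S_min = 18989/4000 m

S_min = 18989/4000 m = 4.7473 m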